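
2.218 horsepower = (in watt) 1654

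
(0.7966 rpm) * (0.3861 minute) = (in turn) 0.3076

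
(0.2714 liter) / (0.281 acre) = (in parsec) 7.735e-24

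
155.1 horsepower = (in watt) 1.157e+05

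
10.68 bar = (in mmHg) 8011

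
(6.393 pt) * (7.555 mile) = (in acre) 0.006776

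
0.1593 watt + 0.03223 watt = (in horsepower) 0.0002568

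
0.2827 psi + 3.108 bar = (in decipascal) 3.127e+06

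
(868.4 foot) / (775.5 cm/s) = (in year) 1.082e-06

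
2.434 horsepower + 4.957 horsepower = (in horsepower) 7.391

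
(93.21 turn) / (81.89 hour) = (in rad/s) 0.001987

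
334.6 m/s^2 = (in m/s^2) 334.6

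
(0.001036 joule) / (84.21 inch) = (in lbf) 0.0001089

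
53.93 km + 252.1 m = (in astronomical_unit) 3.622e-07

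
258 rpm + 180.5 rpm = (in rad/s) 45.92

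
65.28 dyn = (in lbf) 0.0001468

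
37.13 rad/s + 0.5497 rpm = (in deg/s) 2131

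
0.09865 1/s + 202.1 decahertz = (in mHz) 2.021e+06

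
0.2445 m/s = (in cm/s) 24.45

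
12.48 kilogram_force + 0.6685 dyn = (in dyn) 1.224e+07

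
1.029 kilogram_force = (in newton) 10.09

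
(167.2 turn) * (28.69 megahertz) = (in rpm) 2.878e+11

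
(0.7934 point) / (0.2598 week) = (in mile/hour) 3.985e-09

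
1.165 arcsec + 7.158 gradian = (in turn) 0.0179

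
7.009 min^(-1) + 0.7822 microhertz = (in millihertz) 116.8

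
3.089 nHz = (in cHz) 3.089e-07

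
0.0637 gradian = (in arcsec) 206.4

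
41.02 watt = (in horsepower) 0.05501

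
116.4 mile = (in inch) 7.375e+06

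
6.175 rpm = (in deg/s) 37.05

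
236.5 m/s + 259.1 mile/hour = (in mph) 788.1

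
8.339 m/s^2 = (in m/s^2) 8.339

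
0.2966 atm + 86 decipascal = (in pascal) 3.006e+04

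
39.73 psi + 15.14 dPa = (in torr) 2055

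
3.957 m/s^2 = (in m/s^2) 3.957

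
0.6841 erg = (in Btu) 6.484e-11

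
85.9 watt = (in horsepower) 0.1152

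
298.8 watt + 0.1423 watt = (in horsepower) 0.4009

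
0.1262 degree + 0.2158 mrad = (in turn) 0.0003849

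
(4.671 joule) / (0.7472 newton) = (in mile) 0.003884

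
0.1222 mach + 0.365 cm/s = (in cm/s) 4161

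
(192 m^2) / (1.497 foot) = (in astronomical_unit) 2.813e-09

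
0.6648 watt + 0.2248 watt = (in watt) 0.8896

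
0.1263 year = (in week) 6.586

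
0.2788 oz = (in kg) 0.007904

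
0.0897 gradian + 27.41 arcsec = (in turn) 0.0002454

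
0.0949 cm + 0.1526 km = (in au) 1.02e-09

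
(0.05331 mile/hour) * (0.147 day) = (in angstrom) 3.027e+12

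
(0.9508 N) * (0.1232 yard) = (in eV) 6.685e+17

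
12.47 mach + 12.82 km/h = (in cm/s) 4.25e+05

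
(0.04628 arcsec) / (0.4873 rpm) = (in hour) 1.221e-09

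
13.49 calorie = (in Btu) 0.0535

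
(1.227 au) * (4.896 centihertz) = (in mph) 2.01e+10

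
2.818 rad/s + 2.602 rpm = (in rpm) 29.51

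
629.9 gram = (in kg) 0.6299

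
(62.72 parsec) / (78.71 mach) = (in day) 8.358e+08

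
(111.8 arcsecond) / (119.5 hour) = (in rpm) 1.203e-08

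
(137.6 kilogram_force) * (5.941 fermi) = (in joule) 8.017e-12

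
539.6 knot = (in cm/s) 2.776e+04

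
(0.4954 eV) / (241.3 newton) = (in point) 9.324e-19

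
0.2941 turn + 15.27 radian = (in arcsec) 3.531e+06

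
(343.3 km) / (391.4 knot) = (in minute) 28.42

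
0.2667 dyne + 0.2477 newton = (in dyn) 2.477e+04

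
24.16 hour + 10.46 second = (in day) 1.007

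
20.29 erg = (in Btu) 1.923e-09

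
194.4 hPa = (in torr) 145.8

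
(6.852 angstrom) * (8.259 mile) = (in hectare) 9.107e-10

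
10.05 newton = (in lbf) 2.259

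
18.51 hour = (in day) 0.7712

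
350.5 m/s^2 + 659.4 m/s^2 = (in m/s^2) 1010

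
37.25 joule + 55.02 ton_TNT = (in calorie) 5.502e+10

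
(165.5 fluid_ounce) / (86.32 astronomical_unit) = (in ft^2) 4.08e-15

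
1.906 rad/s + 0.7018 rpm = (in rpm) 18.9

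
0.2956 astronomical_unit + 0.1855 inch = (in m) 4.422e+10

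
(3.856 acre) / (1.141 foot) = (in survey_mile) 27.88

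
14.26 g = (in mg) 1.426e+04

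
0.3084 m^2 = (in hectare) 3.084e-05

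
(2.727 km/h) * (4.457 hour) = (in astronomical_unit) 8.125e-08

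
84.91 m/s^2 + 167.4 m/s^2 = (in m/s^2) 252.3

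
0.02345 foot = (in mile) 4.441e-06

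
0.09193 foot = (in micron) 2.802e+04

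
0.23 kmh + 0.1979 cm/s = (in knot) 0.128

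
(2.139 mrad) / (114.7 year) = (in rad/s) 5.913e-13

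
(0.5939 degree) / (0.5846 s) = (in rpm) 0.1693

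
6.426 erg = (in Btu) 6.091e-10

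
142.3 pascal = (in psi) 0.02064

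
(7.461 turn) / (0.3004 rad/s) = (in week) 0.000258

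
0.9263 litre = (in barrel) 0.005826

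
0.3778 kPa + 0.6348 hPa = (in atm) 0.004355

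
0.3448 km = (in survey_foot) 1131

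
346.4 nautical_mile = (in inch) 2.526e+07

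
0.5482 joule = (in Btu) 0.0005196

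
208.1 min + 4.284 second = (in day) 0.1446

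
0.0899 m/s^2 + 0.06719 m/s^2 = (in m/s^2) 0.1571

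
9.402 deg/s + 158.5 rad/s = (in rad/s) 158.7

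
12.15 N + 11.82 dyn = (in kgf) 1.239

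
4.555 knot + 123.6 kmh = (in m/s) 36.68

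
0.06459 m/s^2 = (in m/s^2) 0.06459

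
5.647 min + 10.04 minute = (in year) 2.985e-05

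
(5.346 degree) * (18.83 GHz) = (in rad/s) 1.757e+09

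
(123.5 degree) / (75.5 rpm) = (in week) 4.508e-07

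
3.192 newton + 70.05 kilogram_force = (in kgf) 70.38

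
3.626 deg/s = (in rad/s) 0.06329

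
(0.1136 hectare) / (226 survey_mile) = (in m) 0.003123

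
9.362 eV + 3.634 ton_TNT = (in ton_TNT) 3.634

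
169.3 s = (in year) 5.368e-06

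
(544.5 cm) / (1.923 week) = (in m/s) 4.682e-06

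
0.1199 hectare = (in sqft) 1.291e+04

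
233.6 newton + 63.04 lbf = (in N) 514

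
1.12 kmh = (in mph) 0.6959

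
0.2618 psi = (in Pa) 1805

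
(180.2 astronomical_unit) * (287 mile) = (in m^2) 1.245e+19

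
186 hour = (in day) 7.75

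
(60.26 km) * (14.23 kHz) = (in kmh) 3.087e+09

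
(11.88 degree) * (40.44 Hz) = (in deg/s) 480.4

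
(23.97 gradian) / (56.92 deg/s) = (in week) 6.267e-07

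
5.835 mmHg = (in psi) 0.1128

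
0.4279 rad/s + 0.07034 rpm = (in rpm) 4.156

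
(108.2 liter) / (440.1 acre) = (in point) 0.0001722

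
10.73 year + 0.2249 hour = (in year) 10.73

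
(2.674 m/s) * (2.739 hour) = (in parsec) 8.545e-13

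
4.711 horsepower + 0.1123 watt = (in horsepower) 4.711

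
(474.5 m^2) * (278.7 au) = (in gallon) 5.226e+18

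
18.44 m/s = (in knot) 35.84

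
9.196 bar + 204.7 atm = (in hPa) 2.166e+05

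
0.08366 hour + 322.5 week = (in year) 6.185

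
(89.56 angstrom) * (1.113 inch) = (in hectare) 2.532e-14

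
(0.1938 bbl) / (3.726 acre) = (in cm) 0.0002043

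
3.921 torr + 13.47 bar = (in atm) 13.3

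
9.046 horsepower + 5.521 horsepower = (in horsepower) 14.57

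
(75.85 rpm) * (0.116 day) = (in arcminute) 2.737e+08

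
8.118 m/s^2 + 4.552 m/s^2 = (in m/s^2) 12.67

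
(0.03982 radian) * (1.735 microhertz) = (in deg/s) 3.958e-06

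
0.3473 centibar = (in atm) 0.003428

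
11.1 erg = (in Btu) 1.052e-09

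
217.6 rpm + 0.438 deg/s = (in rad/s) 22.79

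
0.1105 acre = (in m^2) 447.2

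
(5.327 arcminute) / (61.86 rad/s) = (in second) 2.505e-05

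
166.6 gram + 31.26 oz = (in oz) 37.14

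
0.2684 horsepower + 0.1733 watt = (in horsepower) 0.2686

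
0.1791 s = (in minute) 0.002985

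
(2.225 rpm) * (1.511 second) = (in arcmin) 1210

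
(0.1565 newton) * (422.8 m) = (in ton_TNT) 1.581e-08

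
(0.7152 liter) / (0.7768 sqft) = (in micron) 9910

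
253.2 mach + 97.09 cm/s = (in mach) 253.2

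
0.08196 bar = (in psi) 1.189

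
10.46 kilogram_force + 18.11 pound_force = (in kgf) 18.67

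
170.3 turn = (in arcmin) 3.678e+06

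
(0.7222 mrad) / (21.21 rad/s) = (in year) 1.08e-12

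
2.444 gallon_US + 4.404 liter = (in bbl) 0.08589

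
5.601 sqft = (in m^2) 0.5203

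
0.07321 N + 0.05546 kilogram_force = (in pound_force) 0.1387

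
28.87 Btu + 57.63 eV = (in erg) 3.046e+11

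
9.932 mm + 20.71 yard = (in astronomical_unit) 1.267e-10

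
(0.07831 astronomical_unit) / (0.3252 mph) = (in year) 2555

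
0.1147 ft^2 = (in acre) 2.633e-06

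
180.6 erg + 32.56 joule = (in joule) 32.56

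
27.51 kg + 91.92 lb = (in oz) 2441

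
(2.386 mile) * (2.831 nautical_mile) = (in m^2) 2.013e+07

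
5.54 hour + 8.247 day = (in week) 1.211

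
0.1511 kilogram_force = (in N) 1.482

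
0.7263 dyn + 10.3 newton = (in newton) 10.3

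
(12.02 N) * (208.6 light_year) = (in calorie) 5.67e+18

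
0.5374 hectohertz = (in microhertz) 5.374e+07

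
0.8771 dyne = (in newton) 8.771e-06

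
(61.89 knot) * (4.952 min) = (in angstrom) 9.46e+13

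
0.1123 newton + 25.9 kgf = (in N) 254.1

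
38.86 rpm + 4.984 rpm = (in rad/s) 4.591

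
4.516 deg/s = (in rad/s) 0.07882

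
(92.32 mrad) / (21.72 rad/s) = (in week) 7.028e-09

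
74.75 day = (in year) 0.2048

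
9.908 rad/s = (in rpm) 94.61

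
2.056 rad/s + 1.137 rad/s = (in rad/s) 3.193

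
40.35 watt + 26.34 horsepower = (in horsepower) 26.39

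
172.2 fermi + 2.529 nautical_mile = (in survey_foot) 1.537e+04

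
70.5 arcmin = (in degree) 1.175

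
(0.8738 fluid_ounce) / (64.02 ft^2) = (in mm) 0.004345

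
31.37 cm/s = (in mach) 0.0009213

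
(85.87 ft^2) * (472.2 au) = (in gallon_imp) 1.24e+17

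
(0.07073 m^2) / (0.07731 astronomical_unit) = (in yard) 6.688e-12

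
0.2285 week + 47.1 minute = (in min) 2350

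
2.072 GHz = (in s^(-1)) 2.072e+09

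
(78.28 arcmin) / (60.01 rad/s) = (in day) 4.392e-09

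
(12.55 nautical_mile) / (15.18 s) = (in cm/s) 1.531e+05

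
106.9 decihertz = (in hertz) 10.69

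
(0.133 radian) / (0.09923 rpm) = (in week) 2.116e-05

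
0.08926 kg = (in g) 89.26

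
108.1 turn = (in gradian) 4.324e+04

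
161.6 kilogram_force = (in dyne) 1.585e+08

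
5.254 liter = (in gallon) 1.388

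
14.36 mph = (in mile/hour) 14.36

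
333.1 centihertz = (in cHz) 333.1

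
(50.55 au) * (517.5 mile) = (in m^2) 6.298e+18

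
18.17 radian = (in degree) 1041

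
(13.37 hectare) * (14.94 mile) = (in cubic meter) 3.215e+09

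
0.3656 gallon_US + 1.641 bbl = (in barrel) 1.65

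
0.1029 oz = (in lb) 0.006431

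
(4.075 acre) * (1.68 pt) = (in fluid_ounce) 3.305e+05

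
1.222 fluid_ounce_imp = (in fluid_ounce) 1.174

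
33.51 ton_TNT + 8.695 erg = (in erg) 1.402e+18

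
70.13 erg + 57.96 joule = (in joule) 57.96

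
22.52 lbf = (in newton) 100.2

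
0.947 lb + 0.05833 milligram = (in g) 429.6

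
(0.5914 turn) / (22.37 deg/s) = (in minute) 0.1586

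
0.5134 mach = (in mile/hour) 391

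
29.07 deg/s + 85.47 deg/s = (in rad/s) 1.999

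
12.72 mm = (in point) 36.06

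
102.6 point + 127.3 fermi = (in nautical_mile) 1.954e-05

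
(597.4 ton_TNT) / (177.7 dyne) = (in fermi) 1.407e+30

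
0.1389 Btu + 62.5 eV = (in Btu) 0.1389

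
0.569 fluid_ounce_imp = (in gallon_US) 0.004271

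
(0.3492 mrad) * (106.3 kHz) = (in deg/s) 2127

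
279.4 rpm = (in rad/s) 29.26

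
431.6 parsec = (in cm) 1.332e+21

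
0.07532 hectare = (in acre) 0.1861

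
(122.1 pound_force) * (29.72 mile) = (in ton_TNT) 0.006209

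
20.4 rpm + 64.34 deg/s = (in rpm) 31.12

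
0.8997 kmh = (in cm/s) 24.99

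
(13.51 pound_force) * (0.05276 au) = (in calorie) 1.134e+11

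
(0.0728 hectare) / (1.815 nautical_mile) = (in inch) 8.527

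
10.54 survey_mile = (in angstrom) 1.696e+14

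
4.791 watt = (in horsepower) 0.006425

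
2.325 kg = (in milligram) 2.325e+06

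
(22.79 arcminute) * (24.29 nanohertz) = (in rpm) 1.538e-09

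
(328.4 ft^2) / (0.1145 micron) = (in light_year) 2.816e-08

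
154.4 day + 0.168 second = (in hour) 3706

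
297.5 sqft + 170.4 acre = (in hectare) 68.96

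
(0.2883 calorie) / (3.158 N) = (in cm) 38.2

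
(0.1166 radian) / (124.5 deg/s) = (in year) 1.702e-09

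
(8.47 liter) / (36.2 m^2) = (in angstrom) 2.34e+06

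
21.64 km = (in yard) 2.367e+04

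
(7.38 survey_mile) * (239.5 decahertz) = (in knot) 5.529e+07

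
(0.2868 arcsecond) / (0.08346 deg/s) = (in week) 1.578e-09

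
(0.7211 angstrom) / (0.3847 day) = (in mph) 4.853e-15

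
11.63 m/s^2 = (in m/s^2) 11.63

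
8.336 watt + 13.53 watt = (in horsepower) 0.02932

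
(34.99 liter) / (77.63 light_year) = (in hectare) 4.764e-24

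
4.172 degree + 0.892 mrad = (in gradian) 4.692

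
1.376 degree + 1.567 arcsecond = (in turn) 0.003823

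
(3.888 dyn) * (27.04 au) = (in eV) 9.816e+26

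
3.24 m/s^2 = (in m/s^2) 3.24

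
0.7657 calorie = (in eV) 2e+19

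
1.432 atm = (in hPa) 1451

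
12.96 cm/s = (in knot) 0.2519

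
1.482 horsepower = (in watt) 1105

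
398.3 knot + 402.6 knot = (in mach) 1.21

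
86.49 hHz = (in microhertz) 8.649e+09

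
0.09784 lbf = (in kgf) 0.04438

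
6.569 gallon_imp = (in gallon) 7.889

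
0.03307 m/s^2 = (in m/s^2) 0.03307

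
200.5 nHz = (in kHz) 2.005e-10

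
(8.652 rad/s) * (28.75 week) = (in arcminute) 5.172e+11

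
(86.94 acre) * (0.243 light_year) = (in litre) 8.089e+23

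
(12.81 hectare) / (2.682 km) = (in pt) 1.354e+05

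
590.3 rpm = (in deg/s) 3542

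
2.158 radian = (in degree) 123.6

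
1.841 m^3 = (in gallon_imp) 405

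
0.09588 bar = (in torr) 71.92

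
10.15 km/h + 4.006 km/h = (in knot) 7.644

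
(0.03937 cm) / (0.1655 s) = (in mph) 0.005321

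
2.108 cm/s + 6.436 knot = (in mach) 0.009786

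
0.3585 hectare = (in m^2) 3585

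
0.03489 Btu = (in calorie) 8.798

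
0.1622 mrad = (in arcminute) 0.5576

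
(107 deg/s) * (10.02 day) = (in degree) 9.263e+07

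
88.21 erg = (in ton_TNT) 2.108e-15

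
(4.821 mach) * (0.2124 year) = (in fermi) 1.1e+25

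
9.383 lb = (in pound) 9.383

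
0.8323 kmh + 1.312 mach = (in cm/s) 4.47e+04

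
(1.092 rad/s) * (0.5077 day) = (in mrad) 4.79e+07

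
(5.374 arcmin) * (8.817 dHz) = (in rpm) 0.01316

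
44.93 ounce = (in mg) 1.274e+06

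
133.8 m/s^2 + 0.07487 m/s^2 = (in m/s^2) 133.9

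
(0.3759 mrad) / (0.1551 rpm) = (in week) 3.827e-08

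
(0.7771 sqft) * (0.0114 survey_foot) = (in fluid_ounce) 8.483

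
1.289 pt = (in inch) 0.0179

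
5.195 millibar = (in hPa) 5.195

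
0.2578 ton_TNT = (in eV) 6.732e+27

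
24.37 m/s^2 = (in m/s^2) 24.37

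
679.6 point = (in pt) 679.6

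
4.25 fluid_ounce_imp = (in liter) 0.1208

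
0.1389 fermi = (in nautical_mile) 7.5e-20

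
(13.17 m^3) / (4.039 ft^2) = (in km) 0.0351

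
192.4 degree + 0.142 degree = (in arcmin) 1.155e+04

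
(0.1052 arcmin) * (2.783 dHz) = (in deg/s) 0.000488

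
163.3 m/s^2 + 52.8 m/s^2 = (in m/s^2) 216.1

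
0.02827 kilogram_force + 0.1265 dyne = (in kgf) 0.02827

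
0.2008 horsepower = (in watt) 149.7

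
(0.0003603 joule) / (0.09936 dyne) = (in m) 362.6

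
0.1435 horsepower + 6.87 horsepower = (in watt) 5230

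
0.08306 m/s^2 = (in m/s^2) 0.08306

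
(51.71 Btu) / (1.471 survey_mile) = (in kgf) 2.35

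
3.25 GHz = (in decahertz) 3.25e+08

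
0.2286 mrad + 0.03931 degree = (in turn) 0.0001456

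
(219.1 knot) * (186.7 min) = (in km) 1263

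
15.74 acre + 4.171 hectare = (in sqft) 1.135e+06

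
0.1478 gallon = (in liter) 0.5595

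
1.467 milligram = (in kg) 1.467e-06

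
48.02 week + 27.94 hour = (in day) 337.3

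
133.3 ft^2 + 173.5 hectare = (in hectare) 173.5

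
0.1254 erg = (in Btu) 1.189e-11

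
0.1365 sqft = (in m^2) 0.01268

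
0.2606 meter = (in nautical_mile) 0.0001407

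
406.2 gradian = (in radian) 6.381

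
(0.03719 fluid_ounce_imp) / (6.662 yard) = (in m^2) 1.735e-07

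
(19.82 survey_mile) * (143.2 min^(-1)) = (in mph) 1.703e+05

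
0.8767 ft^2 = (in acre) 2.013e-05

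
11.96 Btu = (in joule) 1.262e+04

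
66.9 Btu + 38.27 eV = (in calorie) 1.687e+04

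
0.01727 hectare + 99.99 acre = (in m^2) 4.048e+05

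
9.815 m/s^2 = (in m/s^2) 9.815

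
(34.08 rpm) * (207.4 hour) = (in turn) 4.241e+05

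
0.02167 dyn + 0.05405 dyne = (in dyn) 0.07572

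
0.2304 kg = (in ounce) 8.127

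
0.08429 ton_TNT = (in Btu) 3.343e+05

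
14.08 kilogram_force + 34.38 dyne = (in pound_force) 31.04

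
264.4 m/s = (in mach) 0.7765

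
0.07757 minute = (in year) 1.476e-07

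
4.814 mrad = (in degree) 0.2758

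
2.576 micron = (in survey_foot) 8.451e-06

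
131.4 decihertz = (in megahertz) 1.314e-05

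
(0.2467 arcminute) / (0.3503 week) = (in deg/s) 1.941e-08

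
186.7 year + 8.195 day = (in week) 9736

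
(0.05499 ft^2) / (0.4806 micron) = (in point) 3.013e+07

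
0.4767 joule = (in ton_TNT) 1.139e-10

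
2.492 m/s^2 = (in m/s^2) 2.492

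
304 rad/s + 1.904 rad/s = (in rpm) 2921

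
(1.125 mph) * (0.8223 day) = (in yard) 3.908e+04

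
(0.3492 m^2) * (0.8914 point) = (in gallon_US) 0.02901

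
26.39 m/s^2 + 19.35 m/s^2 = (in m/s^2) 45.74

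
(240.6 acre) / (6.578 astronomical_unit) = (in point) 0.002805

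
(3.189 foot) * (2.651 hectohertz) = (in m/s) 257.7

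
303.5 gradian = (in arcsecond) 9.833e+05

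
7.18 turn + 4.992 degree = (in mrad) 4.52e+04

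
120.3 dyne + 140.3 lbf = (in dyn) 6.241e+07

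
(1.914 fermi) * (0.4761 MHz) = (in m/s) 9.113e-10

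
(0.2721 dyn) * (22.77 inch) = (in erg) 15.74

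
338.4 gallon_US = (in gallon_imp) 281.8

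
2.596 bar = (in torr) 1947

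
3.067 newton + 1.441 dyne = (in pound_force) 0.6895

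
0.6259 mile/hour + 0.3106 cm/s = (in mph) 0.6328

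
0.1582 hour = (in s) 569.5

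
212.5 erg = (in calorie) 5.079e-06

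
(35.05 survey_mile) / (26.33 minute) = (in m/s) 35.71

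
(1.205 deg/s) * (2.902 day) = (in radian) 5273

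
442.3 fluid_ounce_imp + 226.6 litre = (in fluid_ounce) 8087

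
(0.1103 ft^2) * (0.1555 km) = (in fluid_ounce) 5.388e+04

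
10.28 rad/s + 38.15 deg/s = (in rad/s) 10.95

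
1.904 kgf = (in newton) 18.67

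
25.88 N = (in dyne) 2.588e+06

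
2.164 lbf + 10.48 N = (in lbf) 4.52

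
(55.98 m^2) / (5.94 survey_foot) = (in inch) 1217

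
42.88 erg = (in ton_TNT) 1.025e-15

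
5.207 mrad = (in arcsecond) 1074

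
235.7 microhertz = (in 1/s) 0.0002357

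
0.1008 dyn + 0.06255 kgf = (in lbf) 0.1379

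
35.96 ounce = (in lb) 2.248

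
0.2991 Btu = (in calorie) 75.42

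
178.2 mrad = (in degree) 10.21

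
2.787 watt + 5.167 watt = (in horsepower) 0.01067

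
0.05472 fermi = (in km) 5.472e-20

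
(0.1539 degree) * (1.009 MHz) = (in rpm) 2.588e+04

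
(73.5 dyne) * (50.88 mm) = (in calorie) 8.938e-06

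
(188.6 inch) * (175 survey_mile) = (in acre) 333.4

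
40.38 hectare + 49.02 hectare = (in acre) 220.9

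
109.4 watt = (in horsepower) 0.1467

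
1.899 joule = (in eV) 1.185e+19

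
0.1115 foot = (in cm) 3.399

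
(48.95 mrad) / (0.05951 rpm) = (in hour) 0.002182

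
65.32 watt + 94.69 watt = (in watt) 160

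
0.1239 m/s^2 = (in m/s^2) 0.1239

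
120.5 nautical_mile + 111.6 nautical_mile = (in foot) 1.41e+06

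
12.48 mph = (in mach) 0.01638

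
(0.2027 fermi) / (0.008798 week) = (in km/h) 1.371e-19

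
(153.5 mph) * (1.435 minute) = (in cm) 5.908e+05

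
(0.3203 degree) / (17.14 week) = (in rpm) 5.15e-09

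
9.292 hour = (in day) 0.3872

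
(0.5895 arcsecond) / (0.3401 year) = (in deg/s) 1.527e-11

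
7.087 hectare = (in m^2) 7.087e+04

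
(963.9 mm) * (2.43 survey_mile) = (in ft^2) 4.057e+04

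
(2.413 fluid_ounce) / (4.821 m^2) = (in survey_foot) 4.856e-05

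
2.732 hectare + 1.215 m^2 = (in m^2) 2.732e+04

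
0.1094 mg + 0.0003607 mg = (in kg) 1.098e-07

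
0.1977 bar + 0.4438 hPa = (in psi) 2.874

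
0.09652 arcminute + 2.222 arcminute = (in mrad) 0.6744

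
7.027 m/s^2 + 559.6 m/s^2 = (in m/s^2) 566.6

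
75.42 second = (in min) 1.257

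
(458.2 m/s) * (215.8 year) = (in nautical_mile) 1.684e+09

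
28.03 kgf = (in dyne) 2.749e+07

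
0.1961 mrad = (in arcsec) 40.45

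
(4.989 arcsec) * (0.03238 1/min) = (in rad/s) 1.305e-08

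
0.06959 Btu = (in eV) 4.583e+20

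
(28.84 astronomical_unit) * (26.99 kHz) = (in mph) 2.605e+17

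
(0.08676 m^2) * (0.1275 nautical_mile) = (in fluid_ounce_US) 6.927e+05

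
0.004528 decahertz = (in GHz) 4.528e-11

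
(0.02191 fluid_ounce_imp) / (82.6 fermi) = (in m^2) 7.537e+06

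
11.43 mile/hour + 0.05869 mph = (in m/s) 5.136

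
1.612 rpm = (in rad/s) 0.1688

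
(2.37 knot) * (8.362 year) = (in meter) 3.215e+08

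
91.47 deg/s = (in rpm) 15.25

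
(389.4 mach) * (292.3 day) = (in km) 3.349e+09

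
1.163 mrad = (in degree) 0.06663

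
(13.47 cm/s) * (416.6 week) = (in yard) 3.712e+07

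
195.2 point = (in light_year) 7.279e-18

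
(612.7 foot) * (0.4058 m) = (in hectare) 0.007578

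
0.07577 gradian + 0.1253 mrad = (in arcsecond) 271.3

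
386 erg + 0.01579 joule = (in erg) 1.583e+05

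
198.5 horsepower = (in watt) 1.48e+05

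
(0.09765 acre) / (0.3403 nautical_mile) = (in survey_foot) 2.057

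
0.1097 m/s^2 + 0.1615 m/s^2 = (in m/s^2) 0.2712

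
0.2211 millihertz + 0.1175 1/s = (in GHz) 1.177e-10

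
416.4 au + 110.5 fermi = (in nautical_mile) 3.364e+10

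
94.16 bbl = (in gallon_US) 3955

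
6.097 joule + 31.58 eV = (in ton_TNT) 1.457e-09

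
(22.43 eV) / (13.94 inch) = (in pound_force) 2.282e-18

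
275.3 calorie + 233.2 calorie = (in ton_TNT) 5.085e-07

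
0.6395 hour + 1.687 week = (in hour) 284.1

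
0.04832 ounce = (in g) 1.37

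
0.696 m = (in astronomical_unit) 4.652e-12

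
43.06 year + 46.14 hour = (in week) 2246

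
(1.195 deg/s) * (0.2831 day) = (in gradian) 3.248e+04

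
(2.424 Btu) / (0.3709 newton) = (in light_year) 7.288e-13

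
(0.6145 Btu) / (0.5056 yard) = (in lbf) 315.3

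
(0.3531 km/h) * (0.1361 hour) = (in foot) 157.7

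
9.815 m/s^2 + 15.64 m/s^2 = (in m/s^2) 25.45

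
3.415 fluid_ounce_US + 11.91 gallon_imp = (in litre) 54.24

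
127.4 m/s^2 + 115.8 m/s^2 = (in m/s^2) 243.2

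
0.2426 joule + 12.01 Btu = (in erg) 1.267e+11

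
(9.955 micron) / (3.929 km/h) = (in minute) 1.52e-07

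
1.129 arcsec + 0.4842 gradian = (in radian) 0.007611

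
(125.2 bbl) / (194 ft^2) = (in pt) 3131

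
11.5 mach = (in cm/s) 3.916e+05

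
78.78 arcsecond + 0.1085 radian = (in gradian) 6.932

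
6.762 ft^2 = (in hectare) 6.282e-05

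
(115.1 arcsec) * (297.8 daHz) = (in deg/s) 95.21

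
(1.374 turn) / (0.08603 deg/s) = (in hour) 1.597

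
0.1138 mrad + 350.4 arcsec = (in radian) 0.001813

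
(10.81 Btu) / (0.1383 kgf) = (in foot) 2.759e+04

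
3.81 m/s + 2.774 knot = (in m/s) 5.237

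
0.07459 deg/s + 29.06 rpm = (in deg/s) 174.4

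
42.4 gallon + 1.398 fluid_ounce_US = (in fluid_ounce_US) 5429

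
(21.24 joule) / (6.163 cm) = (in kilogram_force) 35.14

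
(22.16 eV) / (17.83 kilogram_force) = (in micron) 2.031e-14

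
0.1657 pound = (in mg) 7.516e+04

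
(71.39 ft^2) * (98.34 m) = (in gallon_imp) 1.435e+05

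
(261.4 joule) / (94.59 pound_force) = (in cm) 62.13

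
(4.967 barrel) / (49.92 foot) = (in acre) 1.282e-05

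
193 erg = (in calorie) 4.613e-06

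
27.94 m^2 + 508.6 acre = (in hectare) 205.8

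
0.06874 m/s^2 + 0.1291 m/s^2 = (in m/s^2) 0.1978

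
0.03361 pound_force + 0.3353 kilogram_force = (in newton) 3.438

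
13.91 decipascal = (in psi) 0.0002017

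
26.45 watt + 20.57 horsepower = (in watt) 1.537e+04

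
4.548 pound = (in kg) 2.063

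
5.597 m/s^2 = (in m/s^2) 5.597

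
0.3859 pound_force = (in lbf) 0.3859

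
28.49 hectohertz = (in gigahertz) 2.849e-06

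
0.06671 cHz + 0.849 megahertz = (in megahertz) 0.849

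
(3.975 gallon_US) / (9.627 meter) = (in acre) 3.862e-07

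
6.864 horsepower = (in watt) 5118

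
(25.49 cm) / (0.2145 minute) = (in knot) 0.0385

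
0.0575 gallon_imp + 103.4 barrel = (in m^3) 16.44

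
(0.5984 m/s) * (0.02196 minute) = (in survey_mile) 0.0004899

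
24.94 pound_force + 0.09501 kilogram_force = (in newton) 111.9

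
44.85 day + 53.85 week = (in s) 3.644e+07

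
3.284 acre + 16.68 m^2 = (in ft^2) 1.432e+05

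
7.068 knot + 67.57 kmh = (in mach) 0.0658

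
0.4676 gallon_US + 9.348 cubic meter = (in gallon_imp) 2057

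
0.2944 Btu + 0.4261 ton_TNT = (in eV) 1.113e+28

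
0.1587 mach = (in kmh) 194.5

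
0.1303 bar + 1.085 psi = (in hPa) 205.1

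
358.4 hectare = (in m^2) 3.584e+06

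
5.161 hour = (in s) 1.858e+04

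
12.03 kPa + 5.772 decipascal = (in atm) 0.1187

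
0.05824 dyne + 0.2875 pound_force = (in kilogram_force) 0.1304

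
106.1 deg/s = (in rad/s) 1.852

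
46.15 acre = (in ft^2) 2.01e+06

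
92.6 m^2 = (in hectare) 0.00926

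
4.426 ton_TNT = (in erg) 1.852e+17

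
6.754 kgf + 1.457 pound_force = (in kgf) 7.415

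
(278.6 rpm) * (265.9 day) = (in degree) 3.84e+10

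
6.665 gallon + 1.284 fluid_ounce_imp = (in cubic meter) 0.02527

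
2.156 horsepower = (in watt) 1608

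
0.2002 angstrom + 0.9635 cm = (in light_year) 1.018e-18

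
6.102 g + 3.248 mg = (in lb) 0.01346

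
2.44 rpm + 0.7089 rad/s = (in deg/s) 55.26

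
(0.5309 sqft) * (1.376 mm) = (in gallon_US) 0.01793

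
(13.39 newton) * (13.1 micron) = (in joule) 0.0001754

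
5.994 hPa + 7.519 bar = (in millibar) 7525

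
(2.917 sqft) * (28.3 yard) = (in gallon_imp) 1543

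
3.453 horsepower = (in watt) 2575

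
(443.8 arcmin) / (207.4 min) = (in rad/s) 1.037e-05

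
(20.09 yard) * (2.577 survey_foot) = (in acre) 0.003566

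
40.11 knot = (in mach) 0.0606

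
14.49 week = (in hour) 2434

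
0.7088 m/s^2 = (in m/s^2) 0.7088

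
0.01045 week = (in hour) 1.756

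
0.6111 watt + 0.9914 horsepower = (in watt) 739.9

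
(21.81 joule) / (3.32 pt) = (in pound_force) 4186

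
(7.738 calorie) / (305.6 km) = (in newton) 0.0001059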